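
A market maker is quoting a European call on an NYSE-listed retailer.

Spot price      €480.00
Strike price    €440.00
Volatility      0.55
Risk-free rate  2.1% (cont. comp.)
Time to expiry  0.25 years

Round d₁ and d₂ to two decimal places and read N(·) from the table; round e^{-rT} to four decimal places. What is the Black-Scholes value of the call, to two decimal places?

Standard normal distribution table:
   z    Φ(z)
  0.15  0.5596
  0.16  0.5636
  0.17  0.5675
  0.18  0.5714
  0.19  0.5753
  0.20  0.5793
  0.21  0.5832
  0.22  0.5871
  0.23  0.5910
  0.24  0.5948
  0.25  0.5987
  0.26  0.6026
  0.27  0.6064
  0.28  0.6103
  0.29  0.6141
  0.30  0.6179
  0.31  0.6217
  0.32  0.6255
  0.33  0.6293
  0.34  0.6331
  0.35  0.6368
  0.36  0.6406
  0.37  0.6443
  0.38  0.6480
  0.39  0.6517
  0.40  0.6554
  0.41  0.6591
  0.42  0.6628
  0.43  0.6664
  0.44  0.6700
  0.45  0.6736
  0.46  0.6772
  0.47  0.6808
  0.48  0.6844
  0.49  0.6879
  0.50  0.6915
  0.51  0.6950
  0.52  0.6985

€73.22

σ√T = 0.55 × 0.5000 = 0.2750
d₁ = [ln(480/440) + (0.021 + 0.55²/2)·0.25] / 0.2750 = [0.0870 + 0.0431] / 0.2750 = 0.4730 → 0.47
d₂ = d₁ − σ√T = 0.4730 − 0.2750 = 0.1980 → 0.20
exp(−rT) = exp(−0.021·0.25) = 0.9948
C = 480·N(0.47) − 440·0.9948·N(0.20) = 480·0.6808 − 440·0.9948·0.5793 = 326.7840 − 253.5666 = 73.2174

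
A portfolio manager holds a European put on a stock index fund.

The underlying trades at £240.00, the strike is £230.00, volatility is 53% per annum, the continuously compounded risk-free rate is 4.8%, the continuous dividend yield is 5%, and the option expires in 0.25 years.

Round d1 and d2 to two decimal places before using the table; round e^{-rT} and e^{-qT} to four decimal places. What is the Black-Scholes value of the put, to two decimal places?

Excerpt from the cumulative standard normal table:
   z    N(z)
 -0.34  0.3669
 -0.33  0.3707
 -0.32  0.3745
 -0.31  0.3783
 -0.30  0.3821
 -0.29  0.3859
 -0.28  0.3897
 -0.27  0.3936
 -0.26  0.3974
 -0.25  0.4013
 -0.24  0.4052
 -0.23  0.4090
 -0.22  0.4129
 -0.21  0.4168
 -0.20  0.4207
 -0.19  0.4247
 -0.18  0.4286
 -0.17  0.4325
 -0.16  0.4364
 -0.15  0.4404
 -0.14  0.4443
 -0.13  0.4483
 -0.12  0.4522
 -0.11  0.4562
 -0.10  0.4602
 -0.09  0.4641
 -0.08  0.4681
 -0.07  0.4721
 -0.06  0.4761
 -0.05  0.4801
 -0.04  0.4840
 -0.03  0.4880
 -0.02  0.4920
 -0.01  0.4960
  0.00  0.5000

σ√T = 0.53 × 0.5000 = 0.2650
ln(S/K) + (r − q + σ²/2)T = ln(240/230) + (0.048 − 0.05 + 0.53²/2)·0.25 = 0.0426 + 0.0346 = 0.0772
d₁ = 0.0772 / 0.2650 = 0.2912 → 0.29
d₂ = d₁ − σ√T = 0.2912 − 0.2650 = 0.0262 → 0.03
exp(−qT) = exp(−0.05·0.25) = 0.9876;  exp(−rT) = exp(−0.048·0.25) = 0.9881
P = 230·0.9881·N(-0.03) − 240·0.9876·N(-0.29) = 230·0.9881·0.4880 − 240·0.9876·0.3859 = 110.9043 − 91.4676 = 19.4368

£19.44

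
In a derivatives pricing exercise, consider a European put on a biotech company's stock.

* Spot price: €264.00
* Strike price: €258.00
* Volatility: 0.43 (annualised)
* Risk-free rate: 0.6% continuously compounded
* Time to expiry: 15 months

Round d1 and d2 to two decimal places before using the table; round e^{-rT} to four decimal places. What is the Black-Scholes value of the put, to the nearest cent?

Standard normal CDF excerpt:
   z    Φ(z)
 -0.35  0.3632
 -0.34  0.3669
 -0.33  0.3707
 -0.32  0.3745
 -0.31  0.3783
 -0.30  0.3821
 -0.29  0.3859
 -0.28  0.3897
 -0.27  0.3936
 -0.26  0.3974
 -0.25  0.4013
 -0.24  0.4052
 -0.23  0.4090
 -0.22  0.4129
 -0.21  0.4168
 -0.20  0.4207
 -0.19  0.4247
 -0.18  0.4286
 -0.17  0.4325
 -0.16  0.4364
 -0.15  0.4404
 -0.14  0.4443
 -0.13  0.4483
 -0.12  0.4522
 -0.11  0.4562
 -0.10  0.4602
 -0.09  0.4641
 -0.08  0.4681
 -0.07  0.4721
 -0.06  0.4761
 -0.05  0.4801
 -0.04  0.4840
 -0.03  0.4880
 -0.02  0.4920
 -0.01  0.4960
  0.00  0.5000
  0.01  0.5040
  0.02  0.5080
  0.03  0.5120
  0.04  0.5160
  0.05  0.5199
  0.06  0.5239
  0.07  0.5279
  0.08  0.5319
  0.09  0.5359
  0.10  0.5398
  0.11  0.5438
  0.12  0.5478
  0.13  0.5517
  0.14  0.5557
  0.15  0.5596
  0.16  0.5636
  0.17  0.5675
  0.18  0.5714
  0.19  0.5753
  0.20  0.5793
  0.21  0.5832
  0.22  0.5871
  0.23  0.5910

€45.44

σ√T = 0.43 × 1.1180 = 0.4808
ln(S/K) + (r + σ²/2)T = ln(264/258) + (0.006 + 0.43²/2)·1.25 = 0.0230 + 0.1231 = 0.1461
d₁ = 0.1461 / 0.4808 = 0.3038 ⇒ 0.30
d₂ = d₁ − σ√T = 0.3038 − 0.4808 = -0.1770 ⇒ -0.18
exp(−rT) = exp(−0.006·1.25) = 0.9925
P = 258·0.9925·N(0.18) − 264·N(-0.30) = 258·0.9925·0.5714 − 264·0.3821 = 146.3155 − 100.8744 = 45.4411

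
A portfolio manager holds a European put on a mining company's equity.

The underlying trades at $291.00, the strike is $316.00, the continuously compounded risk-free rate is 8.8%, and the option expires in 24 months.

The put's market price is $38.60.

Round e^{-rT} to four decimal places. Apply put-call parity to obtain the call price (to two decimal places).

$64.60

e^(−rT) = e^(−0.088·2) = 0.8386
Put-call parity: C − P = S − K·e^(−rT) = 291 − 316·0.8386 = 291 − 264.9976 = 26.0024
C = P + (C − P) = 38.60 + (26.0024) = 64.6024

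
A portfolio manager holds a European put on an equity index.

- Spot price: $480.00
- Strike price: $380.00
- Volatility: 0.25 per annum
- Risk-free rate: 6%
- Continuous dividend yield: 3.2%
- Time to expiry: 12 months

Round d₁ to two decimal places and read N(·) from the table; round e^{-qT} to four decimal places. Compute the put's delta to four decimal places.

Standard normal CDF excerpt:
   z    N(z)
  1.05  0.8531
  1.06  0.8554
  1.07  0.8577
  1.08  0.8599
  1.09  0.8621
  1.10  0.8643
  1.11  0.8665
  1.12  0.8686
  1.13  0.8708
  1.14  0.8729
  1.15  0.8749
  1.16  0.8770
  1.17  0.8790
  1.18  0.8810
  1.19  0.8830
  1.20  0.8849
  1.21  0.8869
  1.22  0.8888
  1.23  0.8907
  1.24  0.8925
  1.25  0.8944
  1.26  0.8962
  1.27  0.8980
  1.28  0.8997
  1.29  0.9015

-0.1172

σ√T = 0.25 × 1.0000 = 0.2500
d₁ = [ln(480/380) + (0.06 − 0.032 + ½·0.25²)·1] / (σ√T) = (0.2336 + 0.0592) / 0.2500 = 1.1715 ≈ 1.17
N(d₁) = N(1.17) = 0.8790
Δ_put = e^(−qT)·(N(d₁) − 1) = 0.9685·(0.8790 − 1) = -0.1172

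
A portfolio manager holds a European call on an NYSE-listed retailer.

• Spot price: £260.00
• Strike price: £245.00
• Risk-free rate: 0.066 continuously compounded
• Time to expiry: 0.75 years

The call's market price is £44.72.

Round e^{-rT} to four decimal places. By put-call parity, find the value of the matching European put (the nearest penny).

£17.89

e^(−rT) = e^(−0.066·0.75) = 0.9517
Put-call parity: C − P = S − K·e^(−rT) = 260 − 245·0.9517 = 260 − 233.1665 = 26.8335
P = C − (C − P) = 44.72 − (26.8335) = 17.8865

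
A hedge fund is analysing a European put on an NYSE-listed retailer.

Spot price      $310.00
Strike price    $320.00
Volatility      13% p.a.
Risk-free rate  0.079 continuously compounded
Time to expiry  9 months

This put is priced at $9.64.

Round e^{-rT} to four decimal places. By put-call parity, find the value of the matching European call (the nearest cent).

$18.04

exp(−rT) = exp(−0.079·0.75) = 0.9425
Put-call parity: C − P = S − K·e^(−rT) = 310 − 320·0.9425 = 310 − 301.6000 = 8.4000
C = P + (C − P) = 9.64 + (8.4000) = 18.0400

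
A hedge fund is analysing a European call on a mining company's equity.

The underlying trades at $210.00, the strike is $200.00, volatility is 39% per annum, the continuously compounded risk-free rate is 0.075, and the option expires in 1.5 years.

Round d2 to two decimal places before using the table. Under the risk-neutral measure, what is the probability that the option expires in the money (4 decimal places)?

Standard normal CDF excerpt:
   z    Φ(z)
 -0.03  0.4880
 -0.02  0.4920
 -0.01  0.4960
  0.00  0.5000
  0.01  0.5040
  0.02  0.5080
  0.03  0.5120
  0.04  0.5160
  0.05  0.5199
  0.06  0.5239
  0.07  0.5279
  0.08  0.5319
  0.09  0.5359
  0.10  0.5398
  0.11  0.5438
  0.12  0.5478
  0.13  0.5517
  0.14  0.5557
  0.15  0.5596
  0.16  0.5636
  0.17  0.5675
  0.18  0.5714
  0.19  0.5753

σ√T = 0.39 × 1.2247 = 0.4777
d₁ = [ln(210/200) + (0.075 + 0.39²/2)·1.5] / 0.4777 = [0.0488 + 0.2266] / 0.4777 = 0.5765 which rounds to 0.58
d₂ = d₁ − σ√T = 0.5765 − 0.4777 = 0.0988 which rounds to 0.10
Risk-neutral Pr[S_T > K] = N(d₂) = N(0.10) = 0.5398

0.5398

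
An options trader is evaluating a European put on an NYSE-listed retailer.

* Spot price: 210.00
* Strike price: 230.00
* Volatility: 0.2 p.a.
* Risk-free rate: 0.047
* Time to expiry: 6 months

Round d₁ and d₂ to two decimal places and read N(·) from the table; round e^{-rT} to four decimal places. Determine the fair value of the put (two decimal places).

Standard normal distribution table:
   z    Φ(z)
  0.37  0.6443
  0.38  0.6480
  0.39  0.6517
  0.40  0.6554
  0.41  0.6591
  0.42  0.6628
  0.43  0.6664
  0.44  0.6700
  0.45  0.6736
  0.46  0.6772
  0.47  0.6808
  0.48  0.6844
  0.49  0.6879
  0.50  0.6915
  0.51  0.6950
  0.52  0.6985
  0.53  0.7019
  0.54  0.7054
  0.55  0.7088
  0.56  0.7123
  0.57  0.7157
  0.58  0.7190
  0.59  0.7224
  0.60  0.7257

20.83

σ√T = 0.2·√0.5 = 0.1414
ln(S/K) + (r + σ²/2)T = ln(210/230) + (0.047 + 0.2²/2)·0.5 = -0.0910 + 0.0335 = -0.0575
d₁ = -0.0575 / 0.1414 = -0.4064 ≈ -0.41
d₂ = d₁ − σ√T = -0.4064 − 0.1414 = -0.5478 ≈ -0.55
exp(−rT) = exp(−0.047·0.5) = 0.9768
P = 230·0.9768·N(0.55) − 210·N(0.41) = 230·0.9768·0.7088 − 210·0.6591 = 159.2418 − 138.4110 = 20.8308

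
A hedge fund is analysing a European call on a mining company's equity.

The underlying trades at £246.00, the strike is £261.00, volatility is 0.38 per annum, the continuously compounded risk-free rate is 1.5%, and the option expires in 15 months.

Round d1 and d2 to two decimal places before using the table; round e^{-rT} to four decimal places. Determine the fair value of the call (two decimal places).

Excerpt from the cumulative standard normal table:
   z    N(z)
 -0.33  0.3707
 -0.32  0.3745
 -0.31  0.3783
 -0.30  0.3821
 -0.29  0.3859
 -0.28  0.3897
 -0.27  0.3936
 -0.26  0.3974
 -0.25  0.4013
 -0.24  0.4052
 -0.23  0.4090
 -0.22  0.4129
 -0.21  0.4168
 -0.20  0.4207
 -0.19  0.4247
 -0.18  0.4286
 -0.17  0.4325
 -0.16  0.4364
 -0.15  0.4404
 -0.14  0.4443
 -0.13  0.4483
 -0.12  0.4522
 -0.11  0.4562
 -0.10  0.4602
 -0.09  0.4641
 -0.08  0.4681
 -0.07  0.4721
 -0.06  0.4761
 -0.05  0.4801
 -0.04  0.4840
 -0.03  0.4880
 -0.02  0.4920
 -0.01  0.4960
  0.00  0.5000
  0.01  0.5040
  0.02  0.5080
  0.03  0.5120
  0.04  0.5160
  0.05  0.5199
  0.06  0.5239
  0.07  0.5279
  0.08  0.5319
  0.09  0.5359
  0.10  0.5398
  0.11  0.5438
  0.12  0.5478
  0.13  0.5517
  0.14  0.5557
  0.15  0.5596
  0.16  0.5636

£37.86

T = 1.25;  σ√T = 0.4249
d₁ = [ln(246/261) + (0.015 + 0.38²/2)·1.25] / 0.4249 = [-0.0592 + 0.1090] / 0.4249 = 0.1172 ⇒ 0.12
d₂ = d₁ − σ√T = 0.1172 − 0.4249 = -0.3076 ⇒ -0.31
exp(−rT) = exp(−0.015·1.25) = 0.9814
C = 246·N(0.12) − 261·0.9814·N(-0.31) = 246·0.5478 − 261·0.9814·0.3783 = 134.7588 − 96.8998 = 37.8590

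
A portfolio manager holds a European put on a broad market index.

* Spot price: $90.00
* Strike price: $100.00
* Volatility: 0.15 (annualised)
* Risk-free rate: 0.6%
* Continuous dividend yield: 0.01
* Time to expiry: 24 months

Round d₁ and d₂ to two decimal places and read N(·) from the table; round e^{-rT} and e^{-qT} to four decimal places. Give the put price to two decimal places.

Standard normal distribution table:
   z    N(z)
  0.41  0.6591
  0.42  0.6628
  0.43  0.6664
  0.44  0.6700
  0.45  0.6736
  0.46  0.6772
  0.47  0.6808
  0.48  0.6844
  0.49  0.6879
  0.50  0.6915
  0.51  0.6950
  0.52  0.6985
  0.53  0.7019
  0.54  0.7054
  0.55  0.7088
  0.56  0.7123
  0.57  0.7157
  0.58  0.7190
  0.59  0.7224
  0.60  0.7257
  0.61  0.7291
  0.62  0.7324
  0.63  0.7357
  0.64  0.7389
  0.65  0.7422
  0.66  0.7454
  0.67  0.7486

σ√T = 0.15 × 1.4142 = 0.2121
d₁ = [ln(90/100) + (0.006 − 0.01 + 0.15²/2)·2] / 0.2121 = [-0.1054 + 0.0145] / 0.2121 = -0.4283 → -0.43
d₂ = d₁ − σ√T = -0.4283 − 0.2121 = -0.6405 → -0.64
e^(−qT) = e^(−0.01·2) = 0.9802;  e^(−rT) = e^(−0.006·2) = 0.9881
N(−d₂) = N(0.64) = 0.7389;  N(−d₁) = N(0.43) = 0.6664
P = 100·0.9881·0.7389 − 90·0.9802·0.6664 = 73.0107 − 58.7885 = 14.2222

$14.22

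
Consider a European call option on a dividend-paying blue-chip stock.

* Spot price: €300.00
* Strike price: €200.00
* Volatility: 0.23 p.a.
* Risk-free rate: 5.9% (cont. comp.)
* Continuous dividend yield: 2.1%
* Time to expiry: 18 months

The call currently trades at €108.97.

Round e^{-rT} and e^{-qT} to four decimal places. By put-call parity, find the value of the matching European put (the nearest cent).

€1.33

e^(−qT) = e^(−0.021·1.5) = 0.9690;  e^(−rT) = e^(−0.059·1.5) = 0.9153
Put-call parity: C − P = S·e^(−qT) − K·e^(−rT) = 300·0.9690 − 200·0.9153 = 290.7000 − 183.0600 = 107.6400
P = C − (C − P) = 108.97 − (107.6400) = 1.3300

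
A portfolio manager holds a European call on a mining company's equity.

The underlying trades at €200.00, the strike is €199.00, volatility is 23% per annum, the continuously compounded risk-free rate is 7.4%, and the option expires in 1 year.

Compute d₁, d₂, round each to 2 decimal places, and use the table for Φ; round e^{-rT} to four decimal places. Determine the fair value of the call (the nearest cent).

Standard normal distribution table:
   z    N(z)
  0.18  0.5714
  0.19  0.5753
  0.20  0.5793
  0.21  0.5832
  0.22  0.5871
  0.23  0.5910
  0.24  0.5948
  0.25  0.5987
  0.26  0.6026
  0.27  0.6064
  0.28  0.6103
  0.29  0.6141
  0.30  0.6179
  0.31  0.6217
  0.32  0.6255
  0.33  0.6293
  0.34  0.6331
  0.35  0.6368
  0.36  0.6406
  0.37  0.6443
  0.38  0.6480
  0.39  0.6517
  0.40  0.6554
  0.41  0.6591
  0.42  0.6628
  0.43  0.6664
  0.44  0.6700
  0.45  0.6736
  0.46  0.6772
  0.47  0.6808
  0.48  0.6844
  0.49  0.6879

σ√T = 0.23 × 1.0000 = 0.2300
d₁ = [ln(200/199) + (0.074 + ½·0.23²)·1] / (σ√T) = (0.0050 + 0.1004) / 0.2300 = 0.4585 which rounds to 0.46
d₂ = 0.4585 − 0.2300 = 0.2285 which rounds to 0.23
e^(−rT) = e^(−0.074·1) = 0.9287
N(d₁) = N(0.46) = 0.6772;  N(d₂) = N(0.23) = 0.5910
C = 200·0.6772 − 199·0.9287·0.5910 = 135.4400 − 109.2235 = 26.2165

€26.22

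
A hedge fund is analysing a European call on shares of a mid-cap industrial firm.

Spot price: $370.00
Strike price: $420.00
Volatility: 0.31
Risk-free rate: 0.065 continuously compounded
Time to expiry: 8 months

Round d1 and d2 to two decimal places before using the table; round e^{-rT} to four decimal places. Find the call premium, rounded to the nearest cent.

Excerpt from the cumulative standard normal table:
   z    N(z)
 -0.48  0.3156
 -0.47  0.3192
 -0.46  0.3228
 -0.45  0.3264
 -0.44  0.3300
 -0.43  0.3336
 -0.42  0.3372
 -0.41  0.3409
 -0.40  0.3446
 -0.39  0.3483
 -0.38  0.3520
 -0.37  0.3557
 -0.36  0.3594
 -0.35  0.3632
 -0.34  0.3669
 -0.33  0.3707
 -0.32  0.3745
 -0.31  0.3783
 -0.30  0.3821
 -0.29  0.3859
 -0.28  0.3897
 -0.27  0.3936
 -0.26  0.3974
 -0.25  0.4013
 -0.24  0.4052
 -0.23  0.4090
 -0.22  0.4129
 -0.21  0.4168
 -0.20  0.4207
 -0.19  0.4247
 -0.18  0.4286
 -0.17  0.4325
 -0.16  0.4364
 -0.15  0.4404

T = 0.6667;  σ√T = 0.2531
d₁ = [ln(370/420) + (0.065 + ½·0.31²)·0.6667] / (σ√T) = (-0.1268 + 0.0754) / 0.2531 = -0.2030 → -0.20
d₂ = -0.2030 − 0.2531 = -0.4561 → -0.46
e^(−rT) = e^(−0.065·0.6667) = 0.9576
N(d₁) = N(-0.20) = 0.4207;  N(d₂) = N(-0.46) = 0.3228
C = 370·0.4207 − 420·0.9576·0.3228 = 155.6590 − 129.8276 = 25.8314

$25.83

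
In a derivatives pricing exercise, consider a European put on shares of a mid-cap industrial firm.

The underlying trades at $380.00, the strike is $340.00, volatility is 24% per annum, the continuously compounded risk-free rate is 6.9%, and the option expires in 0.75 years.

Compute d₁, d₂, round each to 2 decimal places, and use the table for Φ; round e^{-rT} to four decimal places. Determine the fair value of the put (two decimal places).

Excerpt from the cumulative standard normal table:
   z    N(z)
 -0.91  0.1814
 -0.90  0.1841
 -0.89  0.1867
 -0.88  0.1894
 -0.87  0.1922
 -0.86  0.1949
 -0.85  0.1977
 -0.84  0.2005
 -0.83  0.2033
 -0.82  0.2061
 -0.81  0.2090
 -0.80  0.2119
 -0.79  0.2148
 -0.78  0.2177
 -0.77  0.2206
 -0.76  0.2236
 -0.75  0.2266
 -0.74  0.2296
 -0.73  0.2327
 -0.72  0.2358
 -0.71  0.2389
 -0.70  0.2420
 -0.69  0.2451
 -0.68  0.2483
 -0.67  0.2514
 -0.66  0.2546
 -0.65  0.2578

$9.22

σ√T = 0.24·√0.75 = 0.2078
ln(S/K) + (r + σ²/2)T = ln(380/340) + (0.069 + 0.24²/2)·0.75 = 0.1112 + 0.0733 = 0.1846
d₁ = 0.1846 / 0.2078 = 0.8880 → 0.89
d₂ = d₁ − σ√T = 0.8880 − 0.2078 = 0.6802 → 0.68
exp(−rT) = exp(−0.069·0.75) = 0.9496
N(−d₂) = N(-0.68) = 0.2483;  N(−d₁) = N(-0.89) = 0.1867
P = 340·0.9496·0.2483 − 380·0.1867 = 80.1671 − 70.9460 = 9.2211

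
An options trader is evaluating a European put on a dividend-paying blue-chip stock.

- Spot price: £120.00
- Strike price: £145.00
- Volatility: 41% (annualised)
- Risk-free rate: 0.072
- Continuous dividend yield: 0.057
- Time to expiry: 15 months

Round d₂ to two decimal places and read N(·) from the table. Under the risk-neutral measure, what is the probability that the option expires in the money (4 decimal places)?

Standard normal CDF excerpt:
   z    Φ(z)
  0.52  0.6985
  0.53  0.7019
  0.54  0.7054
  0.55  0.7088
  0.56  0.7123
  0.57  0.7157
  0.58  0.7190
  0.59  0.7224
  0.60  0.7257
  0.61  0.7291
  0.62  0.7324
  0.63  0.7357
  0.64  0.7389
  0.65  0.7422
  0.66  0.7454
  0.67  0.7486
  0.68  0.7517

0.7257

T = 1.25;  σ√T = 0.4584
d₁ = [ln(120/145) + (0.072 − 0.057 + 0.41²/2)·1.25] / 0.4584 = [-0.1892 + 0.1238] / 0.4584 = -0.1427 ⇒ -0.14
d₂ = d₁ − σ√T = -0.1427 − 0.4584 = -0.6011 ⇒ -0.60
Pr(exercise) under Q = N(−d₂) = N(0.60) = 0.7257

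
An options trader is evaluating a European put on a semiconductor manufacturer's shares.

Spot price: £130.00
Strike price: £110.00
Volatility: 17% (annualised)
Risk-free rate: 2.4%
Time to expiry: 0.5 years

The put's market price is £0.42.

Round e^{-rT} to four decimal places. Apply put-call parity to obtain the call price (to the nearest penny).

£21.73

e^(−rT) = e^(−0.024·0.5) = 0.9881
Put-call parity: C − P = S − K·e^(−rT) = 130 − 110·0.9881 = 130 − 108.6910 = 21.3090
C = P + (C − P) = 0.42 + (21.3090) = 21.7290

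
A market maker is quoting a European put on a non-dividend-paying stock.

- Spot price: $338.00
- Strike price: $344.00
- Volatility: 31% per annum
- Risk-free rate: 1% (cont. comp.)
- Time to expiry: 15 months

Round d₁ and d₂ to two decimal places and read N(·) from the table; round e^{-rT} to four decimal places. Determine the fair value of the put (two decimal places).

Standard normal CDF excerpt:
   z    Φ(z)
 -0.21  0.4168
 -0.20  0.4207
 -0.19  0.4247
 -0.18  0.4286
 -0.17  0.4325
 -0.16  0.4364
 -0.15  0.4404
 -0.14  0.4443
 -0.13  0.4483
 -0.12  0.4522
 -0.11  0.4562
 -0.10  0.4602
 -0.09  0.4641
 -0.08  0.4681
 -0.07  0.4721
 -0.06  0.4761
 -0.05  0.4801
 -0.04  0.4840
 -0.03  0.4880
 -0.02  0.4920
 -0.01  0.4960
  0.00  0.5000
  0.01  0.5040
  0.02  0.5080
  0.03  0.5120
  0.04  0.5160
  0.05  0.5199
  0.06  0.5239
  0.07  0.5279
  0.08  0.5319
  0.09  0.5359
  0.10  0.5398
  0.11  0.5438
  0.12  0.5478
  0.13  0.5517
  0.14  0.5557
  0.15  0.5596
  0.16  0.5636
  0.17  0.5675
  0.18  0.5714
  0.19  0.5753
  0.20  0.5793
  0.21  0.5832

$47.95

T = 1.25;  σ√T = 0.3466
d₁ = [ln(338/344) + (0.01 + ½·0.31²)·1.25] / (σ√T) = (-0.0176 + 0.0726) / 0.3466 = 0.1586 ⇒ 0.16
d₂ = 0.1586 − 0.3466 = -0.1880 ⇒ -0.19
exp(−rT) = exp(−0.01·1.25) = 0.9876
P = 344·0.9876·N(0.19) − 338·N(-0.16) = 344·0.9876·0.5753 − 338·0.4364 = 195.4492 − 147.5032 = 47.9460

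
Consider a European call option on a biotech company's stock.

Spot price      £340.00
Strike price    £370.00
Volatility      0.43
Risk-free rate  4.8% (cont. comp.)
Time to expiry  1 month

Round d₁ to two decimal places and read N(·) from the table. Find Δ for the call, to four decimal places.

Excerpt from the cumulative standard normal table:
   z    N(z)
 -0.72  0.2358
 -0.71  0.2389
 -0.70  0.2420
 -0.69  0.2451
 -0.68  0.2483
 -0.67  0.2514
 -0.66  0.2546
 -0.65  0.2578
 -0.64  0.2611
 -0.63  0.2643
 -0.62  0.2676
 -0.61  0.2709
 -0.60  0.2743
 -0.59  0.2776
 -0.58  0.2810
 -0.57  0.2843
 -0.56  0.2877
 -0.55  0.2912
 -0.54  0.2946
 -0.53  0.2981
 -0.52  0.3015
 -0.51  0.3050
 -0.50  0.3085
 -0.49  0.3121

σ√T = 0.43·√0.08333 = 0.1241
ln(S/K) + (r + σ²/2)T = ln(340/370) + (0.048 + 0.43²/2)·0.08333 = -0.0846 + 0.0117 = -0.0729
d₁ = -0.0729 / 0.1241 = -0.5869 ⇒ -0.59
N(d₁) = N(-0.59) = 0.2776
Δ_call = N(d₁) = 0.2776

0.2776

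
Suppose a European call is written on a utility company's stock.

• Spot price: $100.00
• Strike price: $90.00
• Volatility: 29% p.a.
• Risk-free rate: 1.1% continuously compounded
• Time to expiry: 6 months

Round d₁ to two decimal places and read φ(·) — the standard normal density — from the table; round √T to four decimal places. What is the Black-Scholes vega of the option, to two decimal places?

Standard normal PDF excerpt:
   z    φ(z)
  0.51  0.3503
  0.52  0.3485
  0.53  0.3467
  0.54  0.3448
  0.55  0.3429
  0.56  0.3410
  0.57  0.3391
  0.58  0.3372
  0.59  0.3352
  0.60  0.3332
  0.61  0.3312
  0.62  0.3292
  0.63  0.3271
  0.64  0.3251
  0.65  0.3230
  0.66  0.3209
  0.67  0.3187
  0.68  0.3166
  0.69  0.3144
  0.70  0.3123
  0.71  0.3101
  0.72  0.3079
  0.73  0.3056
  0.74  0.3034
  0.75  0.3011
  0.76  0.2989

T = 0.5;  σ√T = 0.2051
d₁ = [ln(100/90) + (0.011 + 0.29²/2)·0.5] / 0.2051 = [0.1054 + 0.0265] / 0.2051 = 0.6432 ≈ 0.64
√T = √0.5 = 0.7071
φ(d₁) = φ(0.64) = 0.3251
vega = S·φ(d₁)·√T = 100·0.3251·0.7071 = 22.9878
(Call and put vega coincide under Black-Scholes.)

22.99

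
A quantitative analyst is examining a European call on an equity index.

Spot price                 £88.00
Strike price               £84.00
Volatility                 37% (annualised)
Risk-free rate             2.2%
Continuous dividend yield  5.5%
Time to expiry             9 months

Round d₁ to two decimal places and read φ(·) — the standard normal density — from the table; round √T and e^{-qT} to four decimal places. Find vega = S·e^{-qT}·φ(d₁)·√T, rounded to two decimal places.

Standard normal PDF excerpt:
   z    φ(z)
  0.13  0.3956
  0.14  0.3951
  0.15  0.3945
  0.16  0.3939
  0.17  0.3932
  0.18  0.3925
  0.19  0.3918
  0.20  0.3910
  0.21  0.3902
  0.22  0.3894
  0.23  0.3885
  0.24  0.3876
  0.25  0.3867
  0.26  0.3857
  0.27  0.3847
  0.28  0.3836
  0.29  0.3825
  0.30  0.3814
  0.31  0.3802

28.41

T = 0.75;  σ√T = 0.3204
d₁ = [ln(88/84) + (0.022 − 0.055 + ½·0.37²)·0.75] / (σ√T) = (0.0465 + 0.0266) / 0.3204 = 0.2282 ≈ 0.23
√T = √0.75 = 0.8660
φ(d₁) = φ(0.23) = 0.3885
exp(−qT) = exp(−0.055·0.75) = 0.9596
vega = S·exp(−qT)·φ(d₁)·√T = 88·0.9596·0.3885·0.8660 = 28.4107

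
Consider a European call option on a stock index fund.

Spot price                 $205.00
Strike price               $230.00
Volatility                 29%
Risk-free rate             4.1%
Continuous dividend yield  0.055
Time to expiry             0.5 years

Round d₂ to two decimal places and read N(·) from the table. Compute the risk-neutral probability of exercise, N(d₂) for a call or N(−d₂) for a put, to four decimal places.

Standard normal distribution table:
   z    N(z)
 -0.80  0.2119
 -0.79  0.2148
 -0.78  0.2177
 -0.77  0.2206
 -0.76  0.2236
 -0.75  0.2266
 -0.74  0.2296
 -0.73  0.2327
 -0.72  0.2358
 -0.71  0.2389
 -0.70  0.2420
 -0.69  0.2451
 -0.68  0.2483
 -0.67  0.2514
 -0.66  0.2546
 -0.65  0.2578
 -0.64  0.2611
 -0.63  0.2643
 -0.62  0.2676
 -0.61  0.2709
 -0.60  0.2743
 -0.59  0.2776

0.2420

σ√T = 0.29·√0.5 = 0.2051
d₁ = [ln(205/230) + (0.041 − 0.055 + ½·0.29²)·0.5] / (σ√T) = (-0.1151 + 0.0140) / 0.2051 = -0.4928 ≈ -0.49
d₂ = -0.4928 − 0.2051 = -0.6978 ≈ -0.70
Risk-neutral Pr[S_T > K] = N(d₂) = N(-0.70) = 0.2420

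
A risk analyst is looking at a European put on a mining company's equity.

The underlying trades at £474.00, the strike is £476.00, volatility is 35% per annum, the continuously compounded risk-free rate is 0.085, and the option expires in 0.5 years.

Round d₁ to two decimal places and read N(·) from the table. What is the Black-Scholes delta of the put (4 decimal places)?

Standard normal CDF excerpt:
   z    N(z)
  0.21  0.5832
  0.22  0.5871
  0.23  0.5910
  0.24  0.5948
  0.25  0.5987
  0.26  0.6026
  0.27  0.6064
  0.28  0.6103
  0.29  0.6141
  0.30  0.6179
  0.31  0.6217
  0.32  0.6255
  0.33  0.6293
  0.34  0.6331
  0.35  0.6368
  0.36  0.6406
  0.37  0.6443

-0.3897

T = 0.5;  σ√T = 0.2475
d₁ = [ln(474/476) + (0.085 + 0.35²/2)·0.5] / 0.2475 = [-0.0042 + 0.0731] / 0.2475 = 0.2785 → 0.28
N(d₁) = N(0.28) = 0.6103
Δ_put = N(d₁) − 1 = 0.6103 − 1 = -0.3897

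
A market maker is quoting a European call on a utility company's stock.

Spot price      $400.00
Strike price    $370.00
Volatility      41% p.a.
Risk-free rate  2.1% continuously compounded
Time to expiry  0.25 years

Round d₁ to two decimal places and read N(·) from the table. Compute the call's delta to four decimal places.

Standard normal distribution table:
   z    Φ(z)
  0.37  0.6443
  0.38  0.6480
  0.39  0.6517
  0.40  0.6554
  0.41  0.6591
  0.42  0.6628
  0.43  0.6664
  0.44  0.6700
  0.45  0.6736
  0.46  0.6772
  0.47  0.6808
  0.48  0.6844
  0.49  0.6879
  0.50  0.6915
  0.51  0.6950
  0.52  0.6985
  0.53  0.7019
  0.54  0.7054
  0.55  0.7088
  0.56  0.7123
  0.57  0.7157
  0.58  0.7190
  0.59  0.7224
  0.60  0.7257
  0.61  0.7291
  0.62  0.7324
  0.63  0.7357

σ√T = 0.41 × 0.5000 = 0.2050
d₁ = [ln(400/370) + (0.021 + 0.41²/2)·0.25] / 0.2050 = [0.0780 + 0.0263] / 0.2050 = 0.5084 → 0.51
N(d₁) = N(0.51) = 0.6950
Δ_call = N(d₁) = 0.6950

0.6950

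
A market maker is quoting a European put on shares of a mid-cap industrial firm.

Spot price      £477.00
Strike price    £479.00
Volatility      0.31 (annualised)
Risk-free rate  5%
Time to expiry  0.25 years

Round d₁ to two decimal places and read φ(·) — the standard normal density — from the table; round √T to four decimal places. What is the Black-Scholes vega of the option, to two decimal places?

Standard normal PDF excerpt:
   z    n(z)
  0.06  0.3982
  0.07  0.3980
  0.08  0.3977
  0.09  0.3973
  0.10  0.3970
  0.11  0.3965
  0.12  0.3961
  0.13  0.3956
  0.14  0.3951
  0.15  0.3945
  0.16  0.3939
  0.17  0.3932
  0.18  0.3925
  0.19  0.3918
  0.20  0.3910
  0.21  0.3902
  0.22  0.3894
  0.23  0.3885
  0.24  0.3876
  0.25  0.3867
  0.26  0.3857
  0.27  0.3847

94.35

T = 0.25;  σ√T = 0.1550
d₁ = [ln(477/479) + (0.05 + ½·0.31²)·0.25] / (σ√T) = (-0.0042 + 0.0245) / 0.1550 = 0.1312 → 0.13
√T = √0.25 = 0.5000
φ(d₁) = φ(0.13) = 0.3956
vega = S·φ(d₁)·√T = 477·0.3956·0.5000 = 94.3506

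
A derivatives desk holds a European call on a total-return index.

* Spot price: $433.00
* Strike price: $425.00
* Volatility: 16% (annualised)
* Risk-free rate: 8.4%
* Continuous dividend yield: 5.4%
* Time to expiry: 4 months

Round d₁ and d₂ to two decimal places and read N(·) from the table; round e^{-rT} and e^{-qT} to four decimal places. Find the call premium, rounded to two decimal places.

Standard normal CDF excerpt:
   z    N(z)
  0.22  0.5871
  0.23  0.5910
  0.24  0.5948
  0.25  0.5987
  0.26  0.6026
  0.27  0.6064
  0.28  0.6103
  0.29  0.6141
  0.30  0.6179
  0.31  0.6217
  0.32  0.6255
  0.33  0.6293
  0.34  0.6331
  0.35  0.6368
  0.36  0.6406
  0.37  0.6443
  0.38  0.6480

$23.41

σ√T = 0.16 × 0.5774 = 0.0924
d₁ = [ln(433/425) + (0.084 − 0.054 + ½·0.16²)·0.3333] / (σ√T) = (0.0186 + 0.0143) / 0.0924 = 0.3563 ≈ 0.36
d₂ = 0.3563 − 0.0924 = 0.2639 ≈ 0.26
e^(−qT) = e^(−0.054·0.3333) = 0.9822;  e^(−rT) = e^(−0.084·0.3333) = 0.9724
C = 433·0.9822·N(0.36) − 425·0.9724·N(0.26) = 433·0.9822·0.6406 − 425·0.9724·0.6026 = 272.4424 − 249.0365 = 23.4059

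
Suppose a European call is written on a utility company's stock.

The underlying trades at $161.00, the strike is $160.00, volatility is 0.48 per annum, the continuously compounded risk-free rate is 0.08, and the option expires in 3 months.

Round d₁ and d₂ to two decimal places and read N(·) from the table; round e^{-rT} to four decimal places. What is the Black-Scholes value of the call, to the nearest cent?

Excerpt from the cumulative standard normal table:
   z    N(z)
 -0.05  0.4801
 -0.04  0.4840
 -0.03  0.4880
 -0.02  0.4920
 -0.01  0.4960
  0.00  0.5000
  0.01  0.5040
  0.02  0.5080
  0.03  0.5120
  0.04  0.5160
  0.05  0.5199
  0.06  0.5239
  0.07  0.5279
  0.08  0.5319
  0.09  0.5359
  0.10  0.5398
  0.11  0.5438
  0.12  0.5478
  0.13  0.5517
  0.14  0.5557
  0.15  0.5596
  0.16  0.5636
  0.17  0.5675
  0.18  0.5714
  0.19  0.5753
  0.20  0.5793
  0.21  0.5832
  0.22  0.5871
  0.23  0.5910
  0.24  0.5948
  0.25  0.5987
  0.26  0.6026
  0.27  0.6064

σ√T = 0.48 × 0.5000 = 0.2400
d₁ = [ln(161/160) + (0.08 + 0.48²/2)·0.25] / 0.2400 = [0.0062 + 0.0488] / 0.2400 = 0.2293 → 0.23
d₂ = d₁ − σ√T = 0.2293 − 0.2400 = -0.0107 → -0.01
exp(−rT) = exp(−0.08·0.25) = 0.9802
N(d₁) = N(0.23) = 0.5910;  N(d₂) = N(-0.01) = 0.4960
C = 161·0.5910 − 160·0.9802·0.4960 = 95.1510 − 77.7887 = 17.3623

$17.36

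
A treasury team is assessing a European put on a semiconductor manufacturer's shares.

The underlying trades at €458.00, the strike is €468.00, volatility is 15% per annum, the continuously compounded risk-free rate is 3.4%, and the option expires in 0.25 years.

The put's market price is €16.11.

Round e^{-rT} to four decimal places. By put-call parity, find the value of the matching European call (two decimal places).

e^(−rT) = e^(−0.034·0.25) = 0.9915
Put-call parity: C − P = S − K·e^(−rT) = 458 − 468·0.9915 = 458 − 464.0220 = -6.0220
C = P + (C − P) = 16.11 + (-6.0220) = 10.0880

€10.09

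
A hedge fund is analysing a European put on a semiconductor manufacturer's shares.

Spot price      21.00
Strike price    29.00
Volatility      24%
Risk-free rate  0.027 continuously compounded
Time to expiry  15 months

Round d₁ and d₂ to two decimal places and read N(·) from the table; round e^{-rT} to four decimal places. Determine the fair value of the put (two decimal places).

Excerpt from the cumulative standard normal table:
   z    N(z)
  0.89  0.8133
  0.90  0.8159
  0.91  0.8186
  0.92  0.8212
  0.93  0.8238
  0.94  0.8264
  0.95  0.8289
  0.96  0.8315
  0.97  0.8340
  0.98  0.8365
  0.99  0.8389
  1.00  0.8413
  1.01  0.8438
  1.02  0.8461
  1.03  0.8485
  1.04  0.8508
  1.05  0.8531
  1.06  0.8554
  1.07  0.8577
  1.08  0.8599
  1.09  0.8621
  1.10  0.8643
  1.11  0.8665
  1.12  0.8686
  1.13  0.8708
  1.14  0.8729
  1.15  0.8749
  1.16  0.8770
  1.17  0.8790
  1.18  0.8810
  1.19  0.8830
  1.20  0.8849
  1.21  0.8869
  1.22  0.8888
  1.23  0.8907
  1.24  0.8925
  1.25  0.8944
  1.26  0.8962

7.51

σ√T = 0.24·√1.25 = 0.2683
d₁ = [ln(21/29) + (0.027 + 0.24²/2)·1.25] / 0.2683 = [-0.3228 + 0.0698] / 0.2683 = -0.9430 ⇒ -0.94
d₂ = d₁ − σ√T = -0.9430 − 0.2683 = -1.2113 ⇒ -1.21
e^(−rT) = e^(−0.027·1.25) = 0.9668
N(−d₂) = N(1.21) = 0.8869;  N(−d₁) = N(0.94) = 0.8264
P = 29·0.9668·0.8869 − 21·0.8264 = 24.8662 − 17.3544 = 7.5118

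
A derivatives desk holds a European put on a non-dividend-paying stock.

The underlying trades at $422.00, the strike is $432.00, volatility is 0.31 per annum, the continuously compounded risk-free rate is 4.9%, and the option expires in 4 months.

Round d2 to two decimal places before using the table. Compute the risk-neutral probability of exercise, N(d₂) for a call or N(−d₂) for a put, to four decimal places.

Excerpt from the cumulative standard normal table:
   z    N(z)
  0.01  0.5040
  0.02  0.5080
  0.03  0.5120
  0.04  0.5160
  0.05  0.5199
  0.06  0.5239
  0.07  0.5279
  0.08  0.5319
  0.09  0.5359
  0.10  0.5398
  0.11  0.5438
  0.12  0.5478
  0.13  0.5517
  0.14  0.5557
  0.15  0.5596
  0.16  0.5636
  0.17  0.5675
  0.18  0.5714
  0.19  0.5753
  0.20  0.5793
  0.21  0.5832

0.5517

σ√T = 0.31·√0.3333 = 0.1790
d₁ = [ln(422/432) + (0.049 + 0.31²/2)·0.3333] / 0.1790 = [-0.0234 + 0.0323] / 0.1790 = 0.0499 which rounds to 0.05
d₂ = d₁ − σ√T = 0.0499 − 0.1790 = -0.1291 which rounds to -0.13
Pr(exercise) under Q = N(−d₂) = N(0.13) = 0.5517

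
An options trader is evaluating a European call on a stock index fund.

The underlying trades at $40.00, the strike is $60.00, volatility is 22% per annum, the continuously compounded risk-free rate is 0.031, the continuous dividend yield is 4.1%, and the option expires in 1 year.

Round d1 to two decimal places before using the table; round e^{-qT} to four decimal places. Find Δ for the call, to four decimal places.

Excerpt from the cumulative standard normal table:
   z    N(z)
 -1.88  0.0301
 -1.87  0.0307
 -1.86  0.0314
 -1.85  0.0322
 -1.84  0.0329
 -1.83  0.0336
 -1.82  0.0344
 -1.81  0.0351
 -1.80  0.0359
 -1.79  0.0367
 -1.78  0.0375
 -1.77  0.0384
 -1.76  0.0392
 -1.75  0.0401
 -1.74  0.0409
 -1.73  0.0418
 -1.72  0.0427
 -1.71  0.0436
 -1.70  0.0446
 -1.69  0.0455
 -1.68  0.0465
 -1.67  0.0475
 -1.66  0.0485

T = 1;  σ√T = 0.2200
d₁ = [ln(40/60) + (0.031 − 0.041 + 0.22²/2)·1] / 0.2200 = [-0.4055 + 0.0142] / 0.2200 = -1.7785 ≈ -1.78
N(d₁) = N(-1.78) = 0.0375
Δ_call = exp(−qT)·N(d₁) = 0.9598·0.0375 = 0.0360

0.0360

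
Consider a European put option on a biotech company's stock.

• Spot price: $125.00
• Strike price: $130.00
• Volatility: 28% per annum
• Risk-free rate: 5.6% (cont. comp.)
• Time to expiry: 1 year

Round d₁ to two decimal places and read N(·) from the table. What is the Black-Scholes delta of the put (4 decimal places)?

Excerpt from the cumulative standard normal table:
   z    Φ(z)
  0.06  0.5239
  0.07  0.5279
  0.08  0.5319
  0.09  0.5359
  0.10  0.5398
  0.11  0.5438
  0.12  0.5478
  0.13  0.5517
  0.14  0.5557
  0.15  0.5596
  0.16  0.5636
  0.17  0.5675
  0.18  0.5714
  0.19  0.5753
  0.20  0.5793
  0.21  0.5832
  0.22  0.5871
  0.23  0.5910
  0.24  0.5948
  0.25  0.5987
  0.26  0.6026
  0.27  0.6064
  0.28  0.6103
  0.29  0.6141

T = 1;  σ√T = 0.2800
ln(S/K) + (r + σ²/2)T = ln(125/130) + (0.056 + 0.28²/2)·1 = -0.0392 + 0.0952 = 0.0560
d₁ = 0.0560 / 0.2800 = 0.1999 which rounds to 0.20
N(d₁) = N(0.20) = 0.5793
Δ_put = N(d₁) − 1 = 0.5793 − 1 = -0.4207

-0.4207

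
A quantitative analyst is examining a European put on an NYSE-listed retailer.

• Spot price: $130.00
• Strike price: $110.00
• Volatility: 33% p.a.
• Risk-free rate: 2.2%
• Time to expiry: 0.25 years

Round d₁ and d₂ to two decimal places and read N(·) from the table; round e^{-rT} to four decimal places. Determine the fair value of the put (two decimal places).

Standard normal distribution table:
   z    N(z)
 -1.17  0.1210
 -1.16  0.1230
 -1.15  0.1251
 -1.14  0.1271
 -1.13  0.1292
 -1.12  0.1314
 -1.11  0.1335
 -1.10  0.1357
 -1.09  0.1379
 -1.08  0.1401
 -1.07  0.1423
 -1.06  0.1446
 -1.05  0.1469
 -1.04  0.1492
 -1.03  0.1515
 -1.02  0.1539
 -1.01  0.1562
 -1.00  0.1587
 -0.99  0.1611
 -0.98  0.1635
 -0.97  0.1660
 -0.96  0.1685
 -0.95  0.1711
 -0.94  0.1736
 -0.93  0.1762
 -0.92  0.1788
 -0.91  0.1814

T = 0.25;  σ√T = 0.1650
ln(S/K) + (r + σ²/2)T = ln(130/110) + (0.022 + 0.33²/2)·0.25 = 0.1671 + 0.0191 = 0.1862
d₁ = 0.1862 / 0.1650 = 1.1283 → 1.13
d₂ = d₁ − σ√T = 1.1283 − 0.1650 = 0.9633 → 0.96
exp(−rT) = exp(−0.022·0.25) = 0.9945
N(−d₂) = N(-0.96) = 0.1685;  N(−d₁) = N(-1.13) = 0.1292
P = 110·0.9945·0.1685 − 130·0.1292 = 18.4331 − 16.7960 = 1.6371

$1.64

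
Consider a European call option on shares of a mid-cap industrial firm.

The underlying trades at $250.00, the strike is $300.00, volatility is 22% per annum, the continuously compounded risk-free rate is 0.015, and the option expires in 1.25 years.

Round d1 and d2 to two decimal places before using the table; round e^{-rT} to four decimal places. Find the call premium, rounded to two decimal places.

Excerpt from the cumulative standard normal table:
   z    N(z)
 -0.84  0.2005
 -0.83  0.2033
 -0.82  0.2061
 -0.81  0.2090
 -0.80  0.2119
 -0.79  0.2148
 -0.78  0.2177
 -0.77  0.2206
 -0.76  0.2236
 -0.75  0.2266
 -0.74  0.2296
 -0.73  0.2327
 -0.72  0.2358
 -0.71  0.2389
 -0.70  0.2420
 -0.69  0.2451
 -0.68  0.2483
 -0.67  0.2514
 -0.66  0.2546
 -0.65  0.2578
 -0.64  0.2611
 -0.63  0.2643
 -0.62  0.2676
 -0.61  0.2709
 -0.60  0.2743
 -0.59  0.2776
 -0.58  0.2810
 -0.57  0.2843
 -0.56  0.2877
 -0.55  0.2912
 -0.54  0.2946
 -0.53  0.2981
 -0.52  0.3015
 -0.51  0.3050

σ√T = 0.22 × 1.1180 = 0.2460
d₁ = [ln(250/300) + (0.015 + 0.22²/2)·1.25] / 0.2460 = [-0.1823 + 0.0490] / 0.2460 = -0.5420 ≈ -0.54
d₂ = d₁ − σ√T = -0.5420 − 0.2460 = -0.7880 ≈ -0.79
e^(−rT) = e^(−0.015·1.25) = 0.9814
N(d₁) = N(-0.54) = 0.2946;  N(d₂) = N(-0.79) = 0.2148
C = 250·0.2946 − 300·0.9814·0.2148 = 73.6500 − 63.2414 = 10.4086

$10.41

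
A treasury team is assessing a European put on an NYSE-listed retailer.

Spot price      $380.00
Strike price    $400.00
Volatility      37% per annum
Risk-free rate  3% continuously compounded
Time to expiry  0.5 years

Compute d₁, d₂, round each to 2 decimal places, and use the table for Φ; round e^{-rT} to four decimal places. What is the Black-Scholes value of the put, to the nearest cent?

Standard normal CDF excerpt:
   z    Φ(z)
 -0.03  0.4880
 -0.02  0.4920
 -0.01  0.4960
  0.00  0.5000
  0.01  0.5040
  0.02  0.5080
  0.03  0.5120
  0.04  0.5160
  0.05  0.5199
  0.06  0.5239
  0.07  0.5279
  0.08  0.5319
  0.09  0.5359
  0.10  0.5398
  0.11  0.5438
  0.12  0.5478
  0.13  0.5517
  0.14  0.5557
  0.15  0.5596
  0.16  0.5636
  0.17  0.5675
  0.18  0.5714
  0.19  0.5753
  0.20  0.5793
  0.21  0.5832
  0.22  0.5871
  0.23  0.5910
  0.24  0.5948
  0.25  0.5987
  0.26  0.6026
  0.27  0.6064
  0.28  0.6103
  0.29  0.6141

σ√T = 0.37 × 0.7071 = 0.2616
ln(S/K) + (r + σ²/2)T = ln(380/400) + (0.03 + 0.37²/2)·0.5 = -0.0513 + 0.0492 = -0.0021
d₁ = -0.0021 / 0.2616 = -0.0079 ≈ -0.01
d₂ = d₁ − σ√T = -0.0079 − 0.2616 = -0.2695 ≈ -0.27
e^(−rT) = e^(−0.03·0.5) = 0.9851
N(−d₂) = N(0.27) = 0.6064;  N(−d₁) = N(0.01) = 0.5040
P = 400·0.9851·0.6064 − 380·0.5040 = 238.9459 − 191.5200 = 47.4259

$47.43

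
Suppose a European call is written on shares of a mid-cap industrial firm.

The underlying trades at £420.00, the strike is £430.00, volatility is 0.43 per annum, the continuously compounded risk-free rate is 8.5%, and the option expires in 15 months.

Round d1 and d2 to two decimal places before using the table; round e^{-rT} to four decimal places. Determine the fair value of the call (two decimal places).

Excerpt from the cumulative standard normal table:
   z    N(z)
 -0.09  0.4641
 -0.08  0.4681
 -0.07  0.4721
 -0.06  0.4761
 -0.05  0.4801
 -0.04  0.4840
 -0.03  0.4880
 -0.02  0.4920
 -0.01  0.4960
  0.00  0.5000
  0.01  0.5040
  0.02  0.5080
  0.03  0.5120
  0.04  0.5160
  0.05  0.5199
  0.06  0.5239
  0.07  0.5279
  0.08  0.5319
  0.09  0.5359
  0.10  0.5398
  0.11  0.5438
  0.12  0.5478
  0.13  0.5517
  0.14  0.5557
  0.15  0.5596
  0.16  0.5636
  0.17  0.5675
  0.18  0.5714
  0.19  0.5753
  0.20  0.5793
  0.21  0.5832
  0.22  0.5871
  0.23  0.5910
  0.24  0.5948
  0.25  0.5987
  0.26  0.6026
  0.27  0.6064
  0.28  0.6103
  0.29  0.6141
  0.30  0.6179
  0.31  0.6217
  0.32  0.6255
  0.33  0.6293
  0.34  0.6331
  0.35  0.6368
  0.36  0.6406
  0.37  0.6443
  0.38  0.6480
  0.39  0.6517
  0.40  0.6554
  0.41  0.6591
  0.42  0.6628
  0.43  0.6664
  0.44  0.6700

σ√T = 0.43·√1.25 = 0.4808
d₁ = [ln(420/430) + (0.085 + 0.43²/2)·1.25] / 0.4808 = [-0.0235 + 0.2218] / 0.4808 = 0.4124 ≈ 0.41
d₂ = d₁ − σ√T = 0.4124 − 0.4808 = -0.0683 ≈ -0.07
e^(−rT) = e^(−0.085·1.25) = 0.8992
N(d₁) = N(0.41) = 0.6591;  N(d₂) = N(-0.07) = 0.4721
C = 420·0.6591 − 430·0.8992·0.4721 = 276.8220 − 182.5403 = 94.2817

£94.28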